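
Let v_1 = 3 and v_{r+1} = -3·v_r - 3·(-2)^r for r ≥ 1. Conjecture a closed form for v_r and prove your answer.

Computing the first terms: v_1 = 3, v_2 = -3, v_3 = -3. This suggests v_r = -3(-2)^r + (-3)^r.
When r = 1: the formula gives 3 = 3 = v_1.
Inductive step: suppose the statement holds for some k ≥ 1, so v_k = -3(-2)^k + (-3)^k.
Then v_{k+1} = -3·v_k - 3·(-2)^k = -3·(-3(-2)^k + (-3)^k) - 3·(-2)^k = -3(-2)^(k + 1) + (-3)^(k + 1),
which is the claimed formula at r = k+1.
Hence, by induction on r, the claim holds for every r ≥ 1.

v_r = -3(-2)^r + (-3)^r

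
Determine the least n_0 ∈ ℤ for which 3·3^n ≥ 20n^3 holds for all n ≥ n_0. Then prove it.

At n = 7: 6561 < 6860, so the inequality fails and n_0 ≥ 8. We prove 3·3^n ≥ 20n^3 for all n ≥ 8.
When n = 8: 3·3^n = 19683 and 20n^3 = 10240, so 19683 ≥ 10240.
Inductive step: assume the claim holds for n = j, so 3·3^j ≥ 20j^3.
Then 3·3^(j + 1) = 3·(3·3^j) ≥ 3·(20j^3).
Also, for j ≥ 8 we have 3·(20j^3) ≥ 20(j+1)^3, since 3 ≥ (1 + 1/j)^3 for all j ≥ 8.
Combining, 3·3^(j + 1) ≥ 20(j+1)^3.
Hence, by induction on n, the claim holds for every n ≥ 8.
Hence the smallest such n_0 is 8.

n_0 = 8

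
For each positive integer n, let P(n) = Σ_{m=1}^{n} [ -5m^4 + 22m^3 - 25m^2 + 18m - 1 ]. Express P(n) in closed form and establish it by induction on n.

P(n) = -n(n^4 - 3n^3 - n^2 - 2n - 4)

We claim P(n) = -n(n^4 - 3n^3 - n^2 - 2n - 4) for all n ≥ 1.
Base step (n = 1): P(1) = 9, and the closed form gives 9. They agree.
Inductive step: assume the claim holds for n = m, so P(m) = m(-m^4 + 3m^3 + m^2 + 2m + 4).
Then P(m+1) = P(m) + (-5m^4 + 2m^3 + 11m^2 + 14m + 9) = (m(-m^4 + 3m^3 + m^2 + 2m + 4)) + (-5m^4 + 2m^3 + 11m^2 + 14m + 9).
Simplifying, P(m+1) = -(m + 1)(m^4 + m^3 - 4m^2 - 9m - 9) = -(m+1)((m+1)^4 - 3(m+1)^3 - (m+1)^2 - 2(m+1) - 4),
which is the closed form with n = m+1.
By the principle of mathematical induction, the result holds for all n ≥ 1.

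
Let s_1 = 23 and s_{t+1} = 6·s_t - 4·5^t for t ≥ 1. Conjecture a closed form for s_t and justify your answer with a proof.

Computing the first terms: s_1 = 23, s_2 = 118, s_3 = 608. This suggests s_t = 4·5^t + 3·6^(t - 1).
For the base case t = 1: the formula gives 23 = 23 = s_1.
Suppose the result is true for t = i, so s_i = 4·5^i + 3·6^(i - 1).
Then s_{i+1} = 6·s_i - 4·5^i = 6·(4·5^i + 3·6^(i - 1)) - 4·5^i = 4·5^(i + 1) + 3·6^i = 4·5^(i+1) + 3·6^((i+1) - 1),
which is the claimed formula at t = i+1.
Hence, by induction on t, the claim holds for every t ≥ 1.

s_t = 4·5^t + 3·6^(t - 1)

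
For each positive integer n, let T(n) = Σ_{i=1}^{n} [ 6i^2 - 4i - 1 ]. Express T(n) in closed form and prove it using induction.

We claim T(n) = n(2n^2 + n - 2) for all n ≥ 1.
Base step (n = 1): T(1) = 1, and the closed form gives 1. They agree.
For the inductive step, assume it holds for an arbitrary i ≥ 1, so T(i) = i(2i^2 + i - 2).
Then T(i+1) = T(i) + (6i^2 + 8i + 1) = (i(2i^2 + i - 2)) + (6i^2 + 8i + 1).
Simplifying, T(i+1) = (i + 1)(2i^2 + 5i + 1) = (i+1)(2(i+1)^2 + (i+1) - 2),
which is the closed form with n = i+1.
By the principle of mathematical induction, the result holds for all n ≥ 1.

T(n) = n(2n^2 + n - 2)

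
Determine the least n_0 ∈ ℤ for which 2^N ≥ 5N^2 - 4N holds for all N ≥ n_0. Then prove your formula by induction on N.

n_0 = 9

At N = 8: 256 < 288, so the inequality fails and n_0 ≥ 9. We prove 2^N ≥ 5N^2 - 4N for all N ≥ 9.
Base case (N = 9): 2^N = 512 and 5N^2 - 4N = 369, so 512 ≥ 369.
Suppose the result is true for N = j, so 2^j ≥ 5j^2 - 4j.
Then 2^(j + 1) = 2·(2^j) ≥ 2·(5j^2 - 4j).
Also, for j ≥ 9 we have 2·(5j^2 - 4j) ≥ 5(j+1)^2 - 4(j+1), since 2·(5j^2 - 4j) − (5(j+1)^2 - 4(j+1)) = 5j^2 - 14j - 1, which is nonnegative for all j ≥ 9.
Combining, 2^(j + 1) ≥ 5(j+1)^2 - 4(j+1).
By induction, the statement is established for all N ≥ 9.
Hence the smallest such n_0 is 9.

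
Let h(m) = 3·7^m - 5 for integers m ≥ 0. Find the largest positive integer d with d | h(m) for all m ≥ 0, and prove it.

d = 2

Computing the first values: h(0) = -2 and h(1) = 16; gcd(-2, 16) = 2, so d ≤ 2.
We prove 2 | 3·7^m - 5 for all m ≥ 0 by induction on m.
Base case (m = 0): h(0) = -2 = 2·(-1), so 2 | h(0).
For the inductive step, assume it holds for an arbitrary k ≥ 0, i.e. 2 | h(k). Then
h(k+1) = 3·7^(k+1) - 5 = 7·(3·7^k - 5) + 30 = 7·h(k) + 30. The first term is divisible by 2 by the inductive hypothesis, and 30 is divisible by 2. Hence 2 | h(k+1).
This completes the induction.
Therefore the largest such d is 2.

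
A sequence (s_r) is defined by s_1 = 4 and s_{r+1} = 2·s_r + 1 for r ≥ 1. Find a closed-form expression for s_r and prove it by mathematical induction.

Computing the first terms: s_1 = 4, s_2 = 9, s_3 = 19. This suggests s_r = 5·2^(r - 1) - 1.
For the base case r = 1: the formula gives 4 = 4 = s_1.
For the inductive step, assume it holds for an arbitrary p ≥ 1, so s_p = 5·2^(p - 1) - 1.
Then s_{p+1} = 2·s_p + 1 = 2·(5·2^(p - 1) - 1) + 1 = 5·2^p - 1 = 5·2^((p+1) - 1) - 1,
which is the claimed formula at r = p+1.
Hence, by induction on r, the claim holds for every r ≥ 1.

s_r = 5·2^(r - 1) - 1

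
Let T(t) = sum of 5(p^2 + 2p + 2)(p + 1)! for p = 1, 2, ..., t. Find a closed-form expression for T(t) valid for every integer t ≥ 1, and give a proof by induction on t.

We claim T(t) = (5t + 5)(t + 2)! - 10 for all t ≥ 1.
For the base case t = 1: T(1) = 50, and the closed form gives 50. They agree.
Inductive step: assume the claim holds for t = p, so T(p) = (5p + 5)(p + 2)! - 10.
Then T(p+1) = T(p) + (5(p^2 + 4p + 5)(p + 2)!) = ((5p + 5)(p + 2)! - 10) + (5(p^2 + 4p + 5)(p + 2)!).
Simplifying, T(p+1) = (5(p+1) + 5)((p+1) + 2)! - 10,
which is the closed form with t = p+1.
This completes the induction.

T(t) = (5t + 5)(t + 2)! - 10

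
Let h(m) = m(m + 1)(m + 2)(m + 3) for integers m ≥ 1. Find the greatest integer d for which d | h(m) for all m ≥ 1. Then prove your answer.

Computing the first values: h(1) = 24 and h(2) = 120; gcd(24, 120) = 24, so d ≤ 24.
We prove 24 | m(m + 1)(m + 2)(m + 3) for all m ≥ 1 by induction on m.
When m = 1: h(1) = 24 = 24·(1), so 24 | h(1).
Inductive step: assume the claim holds for m = j, i.e. 24 | h(j). Then
h(j+1) − h(j) = (j+1)·(j+2)·(j+3)·(j+4) − j·(j+1)·(j+2)·(j+3) = (j+1)·(j+2)·(j+3)·[(j+4) − j] = 4·(j+1)·(j+2)·(j+3). The product of 3 consecutive integers is divisible by (3)! = 6, so h(j+1) − h(j) is divisible by 4·6 = 24. By the inductive hypothesis 24 | h(j), hence 24 | h(j+1).
By induction, the statement is established for all m ≥ 1.
Therefore the largest such d is 24.

d = 24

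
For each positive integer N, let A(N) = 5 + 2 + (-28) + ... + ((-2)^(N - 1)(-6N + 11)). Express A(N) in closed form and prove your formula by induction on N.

We claim A(N) = (-2)^N(2N - 3) + 3 for all N ≥ 1.
For the base case N = 1: A(1) = 5, and the closed form gives 5. They agree.
Inductive step: suppose the statement holds for some m ≥ 1, so A(m) = (-2)^m(2m - 3) + 3.
Then A(m+1) = A(m) + ((-2)^m(-6m + 5)) = ((-2)^m(2m - 3) + 3) + ((-2)^m(-6m + 5)).
Simplifying, A(m+1) = -(-2)^(m + 1) - (-2)^(m + 2)m + 3 = (-2)^(m+1)(2(m+1) - 3) + 3,
which is the closed form with N = m+1.
By induction, the statement is established for all N ≥ 1.

A(N) = (-2)^N(2N - 3) + 3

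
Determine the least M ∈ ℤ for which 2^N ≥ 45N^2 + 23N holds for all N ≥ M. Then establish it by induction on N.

At N = 12: 4096 < 6756, so the inequality fails and M ≥ 13. We prove 2^N ≥ 45N^2 + 23N for all N ≥ 13.
Base case (N = 13): 2^N = 8192 and 45N^2 + 23N = 7904, so 8192 ≥ 7904.
For the inductive step, assume it holds for an arbitrary j ≥ 13, so 2^j ≥ 45j^2 + 23j.
Then 2^(j + 1) = 2·(2^j) ≥ 2·(45j^2 + 23j).
Also, for j ≥ 13 we have 2·(45j^2 + 23j) ≥ 45(j+1)^2 + 23(j+1), since 2·(45j^2 + 23j) − (45(j+1)^2 + 23(j+1)) = 45j^2 - 67j - 68, which is nonnegative for all j ≥ 13.
Combining, 2^(j + 1) ≥ 45(j+1)^2 + 23(j+1).
By induction, the statement is established for all N ≥ 13.
Hence the smallest such M is 13.

M = 13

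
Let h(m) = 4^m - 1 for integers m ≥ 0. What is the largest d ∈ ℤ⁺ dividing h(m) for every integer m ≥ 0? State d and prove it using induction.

Computing the first values: h(0) = 0 and h(1) = 3; gcd(0, 3) = 3, so d ≤ 3.
We prove 3 | 4^m - 1 for all m ≥ 0 by induction on m.
For the base case m = 0: h(0) = 0 = 3·(0), so 3 | h(0).
Suppose the result is true for m = p, i.e. 3 | h(p). Then
h(p+1) = 4^(p+1) - 1 = 4·(4^p - 1) + 3 = 4·h(p) + 3. The first term is divisible by 3 by the inductive hypothesis, and 3 is divisible by 3. Hence 3 | h(p+1).
By induction, the statement is established for all m ≥ 0.
Therefore the largest such d is 3.

d = 3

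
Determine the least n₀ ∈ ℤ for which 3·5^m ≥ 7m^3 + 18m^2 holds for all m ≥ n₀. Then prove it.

At m = 2: 75 < 128, so the inequality fails and n₀ ≥ 3. We prove 3·5^m ≥ 7m^3 + 18m^2 for all m ≥ 3.
Base step (m = 3): 3·5^m = 375 and 7m^3 + 18m^2 = 351, so 375 ≥ 351.
For the inductive step, assume it holds for an arbitrary k ≥ 3, so 3·5^k ≥ 7k^3 + 18k^2.
Then 3·5^(k + 1) = 5·(3·5^k) ≥ 5·(7k^3 + 18k^2).
Also, for k ≥ 3 we have 5·(7k^3 + 18k^2) ≥ 7(k+1)^3 + 18(k+1)^2, since 5·(7k^3 + 18k^2) − (7(k+1)^3 + 18(k+1)^2) = 28k^3 + 51k^2 - 57k - 25, which is nonnegative for all k ≥ 3.
Combining, 3·5^(k + 1) ≥ 7(k+1)^3 + 18(k+1)^2.
By the principle of mathematical induction, the result holds for all m ≥ 3.
Hence the smallest such n₀ is 3.

n₀ = 3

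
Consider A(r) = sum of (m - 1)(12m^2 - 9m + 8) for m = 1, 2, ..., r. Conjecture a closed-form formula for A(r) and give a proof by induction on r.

We claim A(r) = r(r - 1)(3r^2 + 2r + 3) for all r ≥ 1.
For the base case r = 1: A(1) = 0, and the closed form gives 0. They agree.
Inductive step: assume the claim holds for r = m, so A(m) = m(3m^3 - m^2 + m - 3).
Then A(m+1) = A(m) + (m(12m^2 + 15m + 11)) = (m(3m^3 - m^2 + m - 3)) + (m(12m^2 + 15m + 11)).
Simplifying, A(m+1) = m(m + 1)(3m^2 + 8m + 8) = (m+1)((m+1) - 1)(3(m+1)^2 + 2(m+1) + 3),
which is the closed form with r = m+1.
By induction, the statement is established for all r ≥ 1.

A(r) = r(r - 1)(3r^2 + 2r + 3)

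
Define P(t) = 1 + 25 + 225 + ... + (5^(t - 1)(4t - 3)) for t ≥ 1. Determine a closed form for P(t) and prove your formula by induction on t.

We claim P(t) = 5^t(t - 1) + 1 for all t ≥ 1.
Base step (t = 1): P(1) = 1, and the closed form gives 1. They agree.
Inductive step: suppose the statement holds for some m ≥ 1, so P(m) = 5^m(m - 1) + 1.
Then P(m+1) = P(m) + (5^m(4m + 1)) = (5^m(m - 1) + 1) + (5^m(4m + 1)).
Simplifying, P(m+1) = 5^(m + 1)m + 1 = 5^(m+1)((m+1) - 1) + 1,
which is the closed form with t = m+1.
By the principle of mathematical induction, the result holds for all t ≥ 1.

P(t) = 5^t(t - 1) + 1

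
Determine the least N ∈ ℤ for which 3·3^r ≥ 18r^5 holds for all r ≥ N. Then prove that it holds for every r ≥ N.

At r = 13: 4782969 < 6683274, so the inequality fails and N ≥ 14. We prove 3·3^r ≥ 18r^5 for all r ≥ 14.
When r = 14: 3·3^r = 14348907 and 18r^5 = 9680832, so 14348907 ≥ 9680832.
Inductive step: suppose the statement holds for some p ≥ 14, so 3·3^p ≥ 18p^5.
Then 3·3^(p + 1) = 3·(3·3^p) ≥ 3·(18p^5).
Also, for p ≥ 14 we have 3·(18p^5) ≥ 18(p+1)^5, since 3 ≥ (1 + 1/p)^5 for all p ≥ 14.
Combining, 3·3^(p + 1) ≥ 18(p+1)^5.
Hence, by induction on r, the claim holds for every r ≥ 14.
Hence the smallest such N is 14.

N = 14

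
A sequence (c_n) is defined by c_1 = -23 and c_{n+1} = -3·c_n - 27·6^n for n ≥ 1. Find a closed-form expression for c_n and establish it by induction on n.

c_n = -5(-3)^(n - 1) - 3·6^n

Computing the first terms: c_1 = -23, c_2 = -93, c_3 = -693. This suggests c_n = -5(-3)^(n - 1) - 3·6^n.
Base step (n = 1): the formula gives -23 = -23 = c_1.
Suppose the result is true for n = r, so c_r = -5(-3)^(r - 1) - 3·6^r.
Then c_{r+1} = -3·c_r - 27·6^r = -3·(-5(-3)^(r - 1) - 3·6^r) - 27·6^r = -5(-3)^r - 3·6^(r + 1) = -5(-3)^((r+1) - 1) - 3·6^(r+1),
which is the claimed formula at n = r+1.
This completes the induction.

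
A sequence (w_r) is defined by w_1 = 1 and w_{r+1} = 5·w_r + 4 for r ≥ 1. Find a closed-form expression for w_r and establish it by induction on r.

Computing the first terms: w_1 = 1, w_2 = 9, w_3 = 49. This suggests w_r = 2·5^(r - 1) - 1.
Base case (r = 1): the formula gives 1 = 1 = w_1.
Suppose the result is true for r = j, so w_j = 2·5^(j - 1) - 1.
Then w_{j+1} = 5·w_j + 4 = 5·(2·5^(j - 1) - 1) + 4 = 2·5^j - 1 = 2·5^((j+1) - 1) - 1,
which is the claimed formula at r = j+1.
By induction, the statement is established for all r ≥ 1.

w_r = 2·5^(r - 1) - 1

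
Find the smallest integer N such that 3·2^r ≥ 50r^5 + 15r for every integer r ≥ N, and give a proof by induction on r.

N = 29

At r = 28: 805306368 < 860518820, so the inequality fails and N ≥ 29. We prove 3·2^r ≥ 50r^5 + 15r for all r ≥ 29.
When r = 29: 3·2^r = 1610612736 and 50r^5 + 15r = 1025557885, so 1610612736 ≥ 1025557885.
Inductive step: suppose the statement holds for some k ≥ 29, so 3·2^k ≥ 50k^5 + 15k.
Then 3·2^(k + 1) = 2·(3·2^k) ≥ 2·(50k^5 + 15k).
Also, for k ≥ 29 we have 2·(50k^5 + 15k) ≥ 50(k+1)^5 + 15(k+1), since 2·(50k^5 + 15k) − (50(k+1)^5 + 15(k+1)) = 50k^5 - 250k^4 - 500k^3 - 500k^2 - 235k - 65, which is nonnegative for all k ≥ 29.
Combining, 3·2^(k + 1) ≥ 50(k+1)^5 + 15(k+1).
This completes the induction.
Hence the smallest such N is 29.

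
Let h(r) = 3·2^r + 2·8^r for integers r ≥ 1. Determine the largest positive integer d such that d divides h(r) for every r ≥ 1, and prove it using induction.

Computing the first values: h(1) = 22 and h(2) = 140; gcd(22, 140) = 2, so d ≤ 2.
We prove 2 | 3·2^r + 2·8^r for all r ≥ 1 by induction on r.
When r = 1: h(1) = 22 = 2·(11), so 2 | h(1).
For the inductive step, assume it holds for an arbitrary j ≥ 1, i.e. 2 | h(j). Then
h(j+1) − 8·h(j) = (3·2^(j+1) + 2·8^(j+1)) − 8·(3·2^j + 2·8^j) = (3)·2^j·(2 − 8) = (-18)·2^j. Since 2 | h(j) by the inductive hypothesis, 2 | 8·h(j); and 2 | -18 since -18 = 2·-9. Therefore 2 | h(j+1).
Hence, by induction on r, the claim holds for every r ≥ 1.
Therefore the largest such d is 2.

d = 2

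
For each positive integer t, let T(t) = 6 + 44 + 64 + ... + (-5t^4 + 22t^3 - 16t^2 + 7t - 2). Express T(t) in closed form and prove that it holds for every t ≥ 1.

We claim T(t) = -t(t^4 - 3t^3 - 4t^2 - t + 1) for all t ≥ 1.
Base step (t = 1): T(1) = 6, and the closed form gives 6. They agree.
For the inductive step, assume it holds for an arbitrary p ≥ 1, so T(p) = p(-p^4 + 3p^3 + 4p^2 + p - 1).
Then T(p+1) = T(p) + (-5p^4 + 2p^3 + 20p^2 + 21p + 6) = (p(-p^4 + 3p^3 + 4p^2 + p - 1)) + (-5p^4 + 2p^3 + 20p^2 + 21p + 6).
Simplifying, T(p+1) = -(p + 1)(p^4 + p^3 - 7p^2 - 14p - 6) = -(p+1)((p+1)^4 - 3(p+1)^3 - 4(p+1)^2 - (p+1) + 1),
which is the closed form with t = p+1.
By induction, the statement is established for all t ≥ 1.

T(t) = -t(t^4 - 3t^3 - 4t^2 - t + 1)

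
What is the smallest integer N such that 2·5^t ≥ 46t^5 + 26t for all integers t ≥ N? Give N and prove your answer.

At t = 8: 781250 < 1507536, so the inequality fails and N ≥ 9. We prove 2·5^t ≥ 46t^5 + 26t for all t ≥ 9.
Base case (t = 9): 2·5^t = 3906250 and 46t^5 + 26t = 2716488, so 3906250 ≥ 2716488.
Inductive step: suppose the statement holds for some r ≥ 9, so 2·5^r ≥ 46r^5 + 26r.
Then 2·5^(r + 1) = 5·(2·5^r) ≥ 5·(46r^5 + 26r).
Also, for r ≥ 9 we have 5·(46r^5 + 26r) ≥ 46(r+1)^5 + 26(r+1), since 5·(46r^5 + 26r) − (46(r+1)^5 + 26(r+1)) = 184r^5 - 230r^4 - 460r^3 - 460r^2 - 126r - 72, which is nonnegative for all r ≥ 9.
Combining, 2·5^(r + 1) ≥ 46(r+1)^5 + 26(r+1).
By induction, the statement is established for all t ≥ 9.
Hence the smallest such N is 9.

N = 9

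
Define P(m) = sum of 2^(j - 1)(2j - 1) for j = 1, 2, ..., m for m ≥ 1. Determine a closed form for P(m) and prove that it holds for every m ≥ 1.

P(m) = 2^m(2m - 3) + 3

We claim P(m) = 2^m(2m - 3) + 3 for all m ≥ 1.
When m = 1: P(1) = 1, and the closed form gives 1. They agree.
Inductive step: suppose the statement holds for some j ≥ 1, so P(j) = 2^j(2j - 3) + 3.
Then P(j+1) = P(j) + (2^j(2j + 1)) = (2^j(2j - 3) + 3) + (2^j(2j + 1)).
Simplifying, P(j+1) = -2^(j + 1) + 2^(j + 2)j + 3 = 2^(j+1)(2(j+1) - 3) + 3,
which is the closed form with m = j+1.
This completes the induction.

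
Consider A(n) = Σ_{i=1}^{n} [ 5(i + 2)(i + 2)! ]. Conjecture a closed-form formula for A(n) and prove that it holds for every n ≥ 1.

A(n) = 5(n + 3)! - 30

We claim A(n) = 5(n + 3)! - 30 for all n ≥ 1.
For the base case n = 1: A(1) = 90, and the closed form gives 90. They agree.
For the inductive step, assume it holds for an arbitrary i ≥ 1, so A(i) = 5(i + 3)! - 30.
Then A(i+1) = A(i) + (5(i + 3)(i + 3)!) = (5(i + 3)! - 30) + (5(i + 3)(i + 3)!).
Simplifying, A(i+1) = 5((i+1) + 3)! - 30,
which is the closed form with n = i+1.
By the principle of mathematical induction, the result holds for all n ≥ 1.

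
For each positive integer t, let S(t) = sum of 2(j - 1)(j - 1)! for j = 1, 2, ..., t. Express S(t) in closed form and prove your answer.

S(t) = 2t! - 2

We claim S(t) = 2t! - 2 for all t ≥ 1.
Base step (t = 1): S(1) = 0, and the closed form gives 0. They agree.
Inductive step: assume the claim holds for t = j, so S(j) = 2j! - 2.
Then S(j+1) = S(j) + (2j·j!) = (2j! - 2) + (2j·j!).
Simplifying, S(j+1) = 2(j+1)! - 2,
which is the closed form with t = j+1.
Hence, by induction on t, the claim holds for every t ≥ 1.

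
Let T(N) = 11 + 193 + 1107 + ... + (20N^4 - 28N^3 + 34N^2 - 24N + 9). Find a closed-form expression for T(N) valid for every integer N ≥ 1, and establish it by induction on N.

T(N) = N(4N^4 + 3N^3 + 4N^2 - 2N + 2)

We claim T(N) = N(4N^4 + 3N^3 + 4N^2 - 2N + 2) for all N ≥ 1.
For the base case N = 1: T(1) = 11, and the closed form gives 11. They agree.
Inductive step: suppose the statement holds for some r ≥ 1, so T(r) = r(4r^4 + 3r^3 + 4r^2 - 2r + 2).
Then T(r+1) = T(r) + (20r^4 + 52r^3 + 70r^2 + 40r + 11) = (r(4r^4 + 3r^3 + 4r^2 - 2r + 2)) + (20r^4 + 52r^3 + 70r^2 + 40r + 11).
Simplifying, T(r+1) = (r + 1)(4r^4 + 19r^3 + 37r^2 + 31r + 11) = (r+1)(4(r+1)^4 + 3(r+1)^3 + 4(r+1)^2 - 2(r+1) + 2),
which is the closed form with N = r+1.
By induction, the statement is established for all N ≥ 1.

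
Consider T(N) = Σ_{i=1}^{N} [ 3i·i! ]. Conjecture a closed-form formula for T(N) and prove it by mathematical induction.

We claim T(N) = 3(N + 1)! - 3 for all N ≥ 1.
Base case (N = 1): T(1) = 3, and the closed form gives 3. They agree.
Suppose the result is true for N = i, so T(i) = 3(i + 1)! - 3.
Then T(i+1) = T(i) + (3(i + 1)(i + 1)!) = (3(i + 1)! - 3) + (3(i + 1)(i + 1)!).
Simplifying, T(i+1) = 3((i+1) + 1)! - 3,
which is the closed form with N = i+1.
By induction, the statement is established for all N ≥ 1.

T(N) = 3(N + 1)! - 3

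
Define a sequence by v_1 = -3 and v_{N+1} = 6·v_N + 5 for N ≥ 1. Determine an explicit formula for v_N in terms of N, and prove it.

Computing the first terms: v_1 = -3, v_2 = -13, v_3 = -73. This suggests v_N = -2·6^(N - 1) - 1.
Base step (N = 1): the formula gives -3 = -3 = v_1.
Inductive step: suppose the statement holds for some p ≥ 1, so v_p = -2·6^(p - 1) - 1.
Then v_{p+1} = 6·v_p + 5 = 6·(-2·6^(p - 1) - 1) + 5 = -2·6^p - 1 = -2·6^((p+1) - 1) - 1,
which is the claimed formula at N = p+1.
Hence, by induction on N, the claim holds for every N ≥ 1.

v_N = -2·6^(N - 1) - 1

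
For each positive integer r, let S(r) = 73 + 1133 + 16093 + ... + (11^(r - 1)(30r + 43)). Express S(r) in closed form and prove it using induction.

We claim S(r) = 11^r(3r + 4) - 4 for all r ≥ 1.
When r = 1: S(1) = 73, and the closed form gives 73. They agree.
Inductive step: assume the claim holds for r = m, so S(m) = 11^m(3m + 4) - 4.
Then S(m+1) = S(m) + (11^m(30m + 73)) = (11^m(3m + 4) - 4) + (11^m(30m + 73)).
Simplifying, S(m+1) = 33·11^m·m + 77·11^m - 4 = 11^(m+1)(3(m+1) + 4) - 4,
which is the closed form with r = m+1.
Hence, by induction on r, the claim holds for every r ≥ 1.

S(r) = 11^r(3r + 4) - 4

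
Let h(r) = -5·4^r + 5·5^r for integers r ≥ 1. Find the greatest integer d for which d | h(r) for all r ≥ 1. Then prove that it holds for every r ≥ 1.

d = 5

Computing the first values: h(1) = 5 and h(2) = 45; gcd(5, 45) = 5, so d ≤ 5.
We prove 5 | -5·4^r + 5·5^r for all r ≥ 1 by induction on r.
Base case (r = 1): h(1) = 5 = 5·(1), so 5 | h(1).
For the inductive step, assume it holds for an arbitrary k ≥ 1, i.e. 5 | h(k). Then
h(k+1) − 5·h(k) = (-5·4^(k+1) + 5·5^(k+1)) − 5·(-5·4^k + 5·5^k) = (-5)·4^k·(4 − 5) = (5)·4^k. Since 5 | h(k) by the inductive hypothesis, 5 | 5·h(k); and 5 | 5 since 5 = 5·1. Therefore 5 | h(k+1).
By induction, the statement is established for all r ≥ 1.
Therefore the largest such d is 5.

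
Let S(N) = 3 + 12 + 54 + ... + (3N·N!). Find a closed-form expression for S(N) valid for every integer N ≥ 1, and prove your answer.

S(N) = 3(N + 1)! - 3

We claim S(N) = 3(N + 1)! - 3 for all N ≥ 1.
When N = 1: S(1) = 3, and the closed form gives 3. They agree.
For the inductive step, assume it holds for an arbitrary i ≥ 1, so S(i) = 3(i + 1)! - 3.
Then S(i+1) = S(i) + (3(i + 1)(i + 1)!) = (3(i + 1)! - 3) + (3(i + 1)(i + 1)!).
Simplifying, S(i+1) = 3((i+1) + 1)! - 3,
which is the closed form with N = i+1.
This completes the induction.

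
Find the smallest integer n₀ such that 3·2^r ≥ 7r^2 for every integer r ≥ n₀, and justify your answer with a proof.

At r = 6: 192 < 252, so the inequality fails and n₀ ≥ 7. We prove 3·2^r ≥ 7r^2 for all r ≥ 7.
When r = 7: 3·2^r = 384 and 7r^2 = 343, so 384 ≥ 343.
For the inductive step, assume it holds for an arbitrary p ≥ 7, so 3·2^p ≥ 7p^2.
Then 3·2^(p + 1) = 2·(3·2^p) ≥ 2·(7p^2).
Also, for p ≥ 7 we have 2·(7p^2) ≥ 7(p+1)^2, since 2 ≥ (1 + 1/p)^2 for all p ≥ 7.
Combining, 3·2^(p + 1) ≥ 7(p+1)^2.
By the principle of mathematical induction, the result holds for all r ≥ 7.
Hence the smallest such n₀ is 7.

n₀ = 7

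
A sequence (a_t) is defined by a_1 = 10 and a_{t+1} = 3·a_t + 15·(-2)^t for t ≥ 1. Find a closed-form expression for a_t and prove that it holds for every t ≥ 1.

a_t = -3(-2)^t + 4·3^(t - 1)

Computing the first terms: a_1 = 10, a_2 = 0, a_3 = 60. This suggests a_t = -3(-2)^t + 4·3^(t - 1).
Base step (t = 1): the formula gives 10 = 10 = a_1.
Inductive step: suppose the statement holds for some i ≥ 1, so a_i = -3(-2)^i + 4·3^(i - 1).
Then a_{i+1} = 3·a_i + 15·(-2)^i = 3·(-3(-2)^i + 4·3^(i - 1)) + 15·(-2)^i = -3(-2)^(i + 1) + 4·3^i = -3(-2)^(i+1) + 4·3^((i+1) - 1),
which is the claimed formula at t = i+1.
By induction, the statement is established for all t ≥ 1.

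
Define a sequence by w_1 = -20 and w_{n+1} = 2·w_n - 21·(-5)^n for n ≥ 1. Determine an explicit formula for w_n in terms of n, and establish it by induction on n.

w_n = 3(-5)^n - 5·2^(n - 1)

Computing the first terms: w_1 = -20, w_2 = 65, w_3 = -395. This suggests w_n = 3(-5)^n - 5·2^(n - 1).
When n = 1: the formula gives -20 = -20 = w_1.
Suppose the result is true for n = p, so w_p = 3(-5)^p - 5·2^(p - 1).
Then w_{p+1} = 2·w_p - 21·(-5)^p = 2·(3(-5)^p - 5·2^(p - 1)) - 21·(-5)^p = 3(-5)^(p + 1) - 5·2^p = 3(-5)^(p+1) - 5·2^((p+1) - 1),
which is the claimed formula at n = p+1.
By induction, the statement is established for all n ≥ 1.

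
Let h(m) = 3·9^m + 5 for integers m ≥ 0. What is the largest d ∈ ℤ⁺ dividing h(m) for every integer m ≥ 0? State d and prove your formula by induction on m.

Computing the first values: h(0) = 8 and h(1) = 32; gcd(8, 32) = 8, so d ≤ 8.
We prove 8 | 3·9^m + 5 for all m ≥ 0 by induction on m.
For the base case m = 0: h(0) = 8 = 8·(1), so 8 | h(0).
For the inductive step, assume it holds for an arbitrary r ≥ 0, i.e. 8 | h(r). Then
h(r+1) = 3·9^(r+1) + 5 = 9·(3·9^r + 5) - 40 = 9·h(r) - 40. The first term is divisible by 8 by the inductive hypothesis, and -40 is divisible by 8. Hence 8 | h(r+1).
By the principle of mathematical induction, the result holds for all m ≥ 0.
Therefore the largest such d is 8.

d = 8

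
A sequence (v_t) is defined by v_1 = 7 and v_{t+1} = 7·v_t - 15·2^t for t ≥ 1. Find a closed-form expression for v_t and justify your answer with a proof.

v_t = 3·2^t + 7^(t - 1)

Computing the first terms: v_1 = 7, v_2 = 19, v_3 = 73. This suggests v_t = 3·2^t + 7^(t - 1).
For the base case t = 1: the formula gives 7 = 7 = v_1.
Inductive step: suppose the statement holds for some m ≥ 1, so v_m = 3·2^m + 7^(m - 1).
Then v_{m+1} = 7·v_m - 15·2^m = 7·(3·2^m + 7^(m - 1)) - 15·2^m = 3·2^(m + 1) + 7^m = 3·2^(m+1) + 7^((m+1) - 1),
which is the claimed formula at t = m+1.
By the principle of mathematical induction, the result holds for all t ≥ 1.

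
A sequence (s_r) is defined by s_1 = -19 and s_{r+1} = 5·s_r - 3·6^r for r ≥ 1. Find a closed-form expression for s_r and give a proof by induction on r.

Computing the first terms: s_1 = -19, s_2 = -113, s_3 = -673. This suggests s_r = -5^(r - 1) - 3·6^r.
Base case (r = 1): the formula gives -19 = -19 = s_1.
Inductive step: suppose the statement holds for some j ≥ 1, so s_j = -5^(j - 1) - 3·6^j.
Then s_{j+1} = 5·s_j - 3·6^j = 5·(-5^(j - 1) - 3·6^j) - 3·6^j = -5^j - 3·6^(j + 1) = -5^((j+1) - 1) - 3·6^(j+1),
which is the claimed formula at r = j+1.
Hence, by induction on r, the claim holds for every r ≥ 1.

s_r = -5^(r - 1) - 3·6^r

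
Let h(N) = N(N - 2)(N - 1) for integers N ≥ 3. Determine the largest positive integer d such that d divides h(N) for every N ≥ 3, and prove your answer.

d = 6

Computing the first values: h(3) = 6 and h(4) = 24; gcd(6, 24) = 6, so d ≤ 6.
We prove 6 | N(N - 2)(N - 1) for all N ≥ 3 by induction on N.
Base step (N = 3): h(3) = 6 = 6·(1), so 6 | h(3).
For the inductive step, assume it holds for an arbitrary k ≥ 3, i.e. 6 | h(k). Then
h(k+1) − h(k) = (k-1)·k·(k+1) − (k-2)·(k-1)·k = (k-1)·k·[(k+1) − (k-2)] = 3·(k-1)·k. The product of 2 consecutive integers is divisible by (2)! = 2, so h(k+1) − h(k) is divisible by 3·2 = 6. By the inductive hypothesis 6 | h(k), hence 6 | h(k+1).
By induction, the statement is established for all N ≥ 3.
Therefore the largest such d is 6.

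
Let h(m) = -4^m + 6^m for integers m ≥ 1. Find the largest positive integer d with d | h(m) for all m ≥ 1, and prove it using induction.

d = 2

Computing the first values: h(1) = 2 and h(2) = 20; gcd(2, 20) = 2, so d ≤ 2.
We prove 2 | -4^m + 6^m for all m ≥ 1 by induction on m.
Base step (m = 1): h(1) = 2 = 2·(1), so 2 | h(1).
Suppose the result is true for m = r, i.e. 2 | h(r). Then
6^{r+1} − 4^{r+1} = 6·6^r − 4·4^r = 6·(6^r − 4^r) + (2)·4^r. The first term is divisible by 2 by the inductive hypothesis, and the second term (2)·4^r is divisible by 2 since 2 | 2. Hence 2 | h(r+1).
By the principle of mathematical induction, the result holds for all m ≥ 1.
Therefore the largest such d is 2.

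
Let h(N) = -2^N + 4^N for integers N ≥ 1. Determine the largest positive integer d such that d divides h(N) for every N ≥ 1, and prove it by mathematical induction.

Computing the first values: h(1) = 2 and h(2) = 12; gcd(2, 12) = 2, so d ≤ 2.
We prove 2 | -2^N + 4^N for all N ≥ 1 by induction on N.
When N = 1: h(1) = 2 = 2·(1), so 2 | h(1).
Inductive step: assume the claim holds for N = r, i.e. 2 | h(r). Then
4^{r+1} − 2^{r+1} = 4·4^r − 2·2^r = 4·(4^r − 2^r) + (2)·2^r. The first term is divisible by 2 by the inductive hypothesis, and the second term (2)·2^r is divisible by 2 since 2 | 2. Hence 2 | h(r+1).
Hence, by induction on N, the claim holds for every N ≥ 1.
Therefore the largest such d is 2.

d = 2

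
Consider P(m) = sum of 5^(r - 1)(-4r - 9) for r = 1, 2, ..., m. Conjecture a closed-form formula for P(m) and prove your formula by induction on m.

P(m) = -5^m(m + 2) + 2

We claim P(m) = -5^m(m + 2) + 2 for all m ≥ 1.
For the base case m = 1: P(1) = -13, and the closed form gives -13. They agree.
Inductive step: suppose the statement holds for some r ≥ 1, so P(r) = -5^r(r + 2) + 2.
Then P(r+1) = P(r) + (5^r(-4r - 13)) = (-5^r(r + 2) + 2) + (5^r(-4r - 13)).
Simplifying, P(r+1) = -5·5^r·r - 15·5^r + 2 = -5^(r+1)((r+1) + 2) + 2,
which is the closed form with m = r+1.
By induction, the statement is established for all m ≥ 1.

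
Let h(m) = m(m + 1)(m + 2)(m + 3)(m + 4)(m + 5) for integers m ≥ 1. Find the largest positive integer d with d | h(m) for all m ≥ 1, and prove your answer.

Computing the first values: h(1) = 720 and h(2) = 5040; gcd(720, 5040) = 720, so d ≤ 720.
We prove 720 | m(m + 1)(m + 2)(m + 3)(m + 4)(m + 5) for all m ≥ 1 by induction on m.
For the base case m = 1: h(1) = 720 = 720·(1), so 720 | h(1).
Inductive step: assume the claim holds for m = j, i.e. 720 | h(j). Then
h(j+1) − h(j) = (j+1)·(j+2)·(j+3)·(j+4)·(j+5)·(j+6) − j·(j+1)·(j+2)·(j+3)·(j+4)·(j+5) = (j+1)·(j+2)·(j+3)·(j+4)·(j+5)·[(j+6) − j] = 6·(j+1)·(j+2)·(j+3)·(j+4)·(j+5). The product of 5 consecutive integers is divisible by (5)! = 120, so h(j+1) − h(j) is divisible by 6·120 = 720. By the inductive hypothesis 720 | h(j), hence 720 | h(j+1).
This completes the induction.
Therefore the largest such d is 720.

d = 720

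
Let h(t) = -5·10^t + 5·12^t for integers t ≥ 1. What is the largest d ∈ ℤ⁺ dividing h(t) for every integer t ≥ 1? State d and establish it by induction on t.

Computing the first values: h(1) = 10 and h(2) = 220; gcd(10, 220) = 10, so d ≤ 10.
We prove 10 | -5·10^t + 5·12^t for all t ≥ 1 by induction on t.
Base case (t = 1): h(1) = 10 = 10·(1), so 10 | h(1).
Inductive step: assume the claim holds for t = r, i.e. 10 | h(r). Then
h(r+1) − 12·h(r) = (-5·10^(r+1) + 5·12^(r+1)) − 12·(-5·10^r + 5·12^r) = (-5)·10^r·(10 − 12) = (10)·10^r. Since 10 | h(r) by the inductive hypothesis, 10 | 12·h(r); and 10 | 10 since 10 = 10·1. Therefore 10 | h(r+1).
Hence, by induction on t, the claim holds for every t ≥ 1.
Therefore the largest such d is 10.

d = 10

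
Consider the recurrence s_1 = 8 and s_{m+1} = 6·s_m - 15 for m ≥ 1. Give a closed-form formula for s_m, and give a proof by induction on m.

s_m = 5·6^(m - 1) + 3

Computing the first terms: s_1 = 8, s_2 = 33, s_3 = 183. This suggests s_m = 5·6^(m - 1) + 3.
Base case (m = 1): the formula gives 8 = 8 = s_1.
Inductive step: suppose the statement holds for some r ≥ 1, so s_r = 5·6^(r - 1) + 3.
Then s_{r+1} = 6·s_r - 15 = 6·(5·6^(r - 1) + 3) - 15 = 5·6^r + 3 = 5·6^((r+1) - 1) + 3,
which is the claimed formula at m = r+1.
This completes the induction.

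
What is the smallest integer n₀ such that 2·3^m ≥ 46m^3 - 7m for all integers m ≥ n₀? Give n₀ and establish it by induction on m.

At m = 8: 13122 < 23496, so the inequality fails and n₀ ≥ 9. We prove 2·3^m ≥ 46m^3 - 7m for all m ≥ 9.
For the base case m = 9: 2·3^m = 39366 and 46m^3 - 7m = 33471, so 39366 ≥ 33471.
For the inductive step, assume it holds for an arbitrary p ≥ 9, so 2·3^p ≥ 46p^3 - 7p.
Then 2·3^(p + 1) = 3·(2·3^p) ≥ 3·(46p^3 - 7p).
Also, for p ≥ 9 we have 3·(46p^3 - 7p) ≥ 46(p+1)^3 - 7(p+1), since 3·(46p^3 - 7p) − (46(p+1)^3 - 7(p+1)) = 92p^3 - 138p^2 - 152p - 39, which is nonnegative for all p ≥ 9.
Combining, 2·3^(p + 1) ≥ 46(p+1)^3 - 7(p+1).
Hence, by induction on m, the claim holds for every m ≥ 9.
Hence the smallest such n₀ is 9.

n₀ = 9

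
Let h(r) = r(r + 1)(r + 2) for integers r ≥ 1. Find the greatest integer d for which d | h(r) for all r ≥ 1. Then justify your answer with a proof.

Computing the first values: h(1) = 6 and h(2) = 24; gcd(6, 24) = 6, so d ≤ 6.
We prove 6 | r(r + 1)(r + 2) for all r ≥ 1 by induction on r.
Base case (r = 1): h(1) = 6 = 6·(1), so 6 | h(1).
Inductive step: suppose the statement holds for some m ≥ 1, i.e. 6 | h(m). Then
h(m+1) − h(m) = (m+1)·(m+2)·(m+3) − m·(m+1)·(m+2) = (m+1)·(m+2)·[(m+3) − m] = 3·(m+1)·(m+2). The product of 2 consecutive integers is divisible by (2)! = 2, so h(m+1) − h(m) is divisible by 3·2 = 6. By the inductive hypothesis 6 | h(m), hence 6 | h(m+1).
This completes the induction.
Therefore the largest such d is 6.

d = 6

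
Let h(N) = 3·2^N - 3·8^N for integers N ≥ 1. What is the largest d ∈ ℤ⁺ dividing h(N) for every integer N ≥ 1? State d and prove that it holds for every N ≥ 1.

Computing the first values: h(1) = -18 and h(2) = -180; gcd(-18, -180) = 18, so d ≤ 18.
We prove 18 | 3·2^N - 3·8^N for all N ≥ 1 by induction on N.
For the base case N = 1: h(1) = -18 = 18·(-1), so 18 | h(1).
For the inductive step, assume it holds for an arbitrary k ≥ 1, i.e. 18 | h(k). Then
h(k+1) − 8·h(k) = (3·2^(k+1) - 3·8^(k+1)) − 8·(3·2^k - 3·8^k) = (3)·2^k·(2 − 8) = (-18)·2^k. Since 18 | h(k) by the inductive hypothesis, 18 | 8·h(k); and 18 | -18 since -18 = 18·-1. Therefore 18 | h(k+1).
Hence, by induction on N, the claim holds for every N ≥ 1.
Therefore the largest such d is 18.

d = 18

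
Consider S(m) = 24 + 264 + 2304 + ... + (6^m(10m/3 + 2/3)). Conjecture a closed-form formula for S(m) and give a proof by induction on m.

We claim S(m) = 4·6^m·m for all m ≥ 1.
Base case (m = 1): S(1) = 24, and the closed form gives 24. They agree.
Inductive step: suppose the statement holds for some j ≥ 1, so S(j) = 4·6^j·j.
Then S(j+1) = S(j) + (6^j(20j + 24)) = (4·6^j·j) + (6^j(20j + 24)).
Simplifying, S(j+1) = 24·6^j(j + 1) = 4·6^(j+1)·(j+1),
which is the closed form with m = j+1.
By the principle of mathematical induction, the result holds for all m ≥ 1.

S(m) = 4·6^m·m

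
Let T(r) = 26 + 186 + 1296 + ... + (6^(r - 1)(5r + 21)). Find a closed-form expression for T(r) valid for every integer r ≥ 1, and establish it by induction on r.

We claim T(r) = 6^r(r + 4) - 4 for all r ≥ 1.
Base case (r = 1): T(1) = 26, and the closed form gives 26. They agree.
Suppose the result is true for r = p, so T(p) = 6^p(p + 4) - 4.
Then T(p+1) = T(p) + (6^p(5p + 26)) = (6^p(p + 4) - 4) + (6^p(5p + 26)).
Simplifying, T(p+1) = 6·6^p·p + 30·6^p - 4 = 6^(p+1)((p+1) + 4) - 4,
which is the closed form with r = p+1.
By induction, the statement is established for all r ≥ 1.

T(r) = 6^r(r + 4) - 4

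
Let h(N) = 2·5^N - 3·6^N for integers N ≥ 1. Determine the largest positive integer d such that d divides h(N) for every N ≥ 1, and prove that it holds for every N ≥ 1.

d = 2

Computing the first values: h(1) = -8 and h(2) = -58; gcd(-8, -58) = 2, so d ≤ 2.
We prove 2 | 2·5^N - 3·6^N for all N ≥ 1 by induction on N.
When N = 1: h(1) = -8 = 2·(-4), so 2 | h(1).
For the inductive step, assume it holds for an arbitrary m ≥ 1, i.e. 2 | h(m). Then
h(m+1) − 6·h(m) = (2·5^(m+1) - 3·6^(m+1)) − 6·(2·5^m - 3·6^m) = (2)·5^m·(5 − 6) = (-2)·5^m. Since 2 | h(m) by the inductive hypothesis, 2 | 6·h(m); and 2 | -2 since -2 = 2·-1. Therefore 2 | h(m+1).
By induction, the statement is established for all N ≥ 1.
Therefore the largest such d is 2.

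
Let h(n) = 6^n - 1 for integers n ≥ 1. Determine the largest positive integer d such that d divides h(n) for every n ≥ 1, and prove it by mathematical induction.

Computing the first values: h(1) = 5 and h(2) = 35; gcd(5, 35) = 5, so d ≤ 5.
We prove 5 | 6^n - 1 for all n ≥ 1 by induction on n.
When n = 1: h(1) = 5 = 5·(1), so 5 | h(1).
Inductive step: assume the claim holds for n = p, i.e. 5 | h(p). Then
6^{p+1} − 1^{p+1} = 6·6^p − 1·1^p = 6·(6^p − 1^p) + (5)·1^p. The first term is divisible by 5 by the inductive hypothesis, and the second term (5)·1^p is divisible by 5 since 5 | 5. Hence 5 | h(p+1).
Hence, by induction on n, the claim holds for every n ≥ 1.
Therefore the largest such d is 5.

d = 5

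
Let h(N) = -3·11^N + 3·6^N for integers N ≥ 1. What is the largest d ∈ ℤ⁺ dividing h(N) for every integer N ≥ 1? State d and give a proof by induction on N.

d = 15

Computing the first values: h(1) = -15 and h(2) = -255; gcd(-15, -255) = 15, so d ≤ 15.
We prove 15 | -3·11^N + 3·6^N for all N ≥ 1 by induction on N.
Base step (N = 1): h(1) = -15 = 15·(-1), so 15 | h(1).
Suppose the result is true for N = i, i.e. 15 | h(i). Then
h(i+1) − 11·h(i) = (-3·11^(i+1) + 3·6^(i+1)) − 11·(-3·11^i + 3·6^i) = (3)·6^i·(6 − 11) = (-15)·6^i. Since 15 | h(i) by the inductive hypothesis, 15 | 11·h(i); and 15 | -15 since -15 = 15·-1. Therefore 15 | h(i+1).
This completes the induction.
Therefore the largest such d is 15.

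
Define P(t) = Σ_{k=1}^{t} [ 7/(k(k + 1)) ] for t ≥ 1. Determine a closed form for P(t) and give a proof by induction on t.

We claim P(t) = 7t/(t + 1) for all t ≥ 1.
For the base case t = 1: P(1) = 7/2, and the closed form gives 7/2. They agree.
Inductive step: assume the claim holds for t = k, so P(k) = 7k/(k + 1).
Then P(k+1) = P(k) + (7/((k + 1)(k + 2))) = (7k/(k + 1)) + (7/((k + 1)(k + 2))).
Simplifying, P(k+1) = 7(k + 1)/(k + 2) = 7(k+1)/((k+1) + 1),
which is the closed form with t = k+1.
By the principle of mathematical induction, the result holds for all t ≥ 1.

P(t) = 7t/(t + 1)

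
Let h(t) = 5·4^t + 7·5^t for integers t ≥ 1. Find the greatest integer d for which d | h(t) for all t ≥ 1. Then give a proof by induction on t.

d = 5

Computing the first values: h(1) = 55 and h(2) = 255; gcd(55, 255) = 5, so d ≤ 5.
We prove 5 | 5·4^t + 7·5^t for all t ≥ 1 by induction on t.
When t = 1: h(1) = 55 = 5·(11), so 5 | h(1).
For the inductive step, assume it holds for an arbitrary i ≥ 1, i.e. 5 | h(i). Then
h(i+1) − 5·h(i) = (5·4^(i+1) + 7·5^(i+1)) − 5·(5·4^i + 7·5^i) = (5)·4^i·(4 − 5) = (-5)·4^i. Since 5 | h(i) by the inductive hypothesis, 5 | 5·h(i); and 5 | -5 since -5 = 5·-1. Therefore 5 | h(i+1).
Hence, by induction on t, the claim holds for every t ≥ 1.
Therefore the largest such d is 5.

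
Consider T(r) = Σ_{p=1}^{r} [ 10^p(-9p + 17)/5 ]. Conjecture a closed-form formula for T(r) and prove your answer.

T(r) = 2·10^r(-r + 2) - 4

We claim T(r) = 2·10^r(-r + 2) - 4 for all r ≥ 1.
For the base case r = 1: T(1) = 16, and the closed form gives 16. They agree.
Inductive step: assume the claim holds for r = p, so T(p) = 2·10^p(-p + 2) - 4.
Then T(p+1) = T(p) + (10^p(-18p + 16)) = (2·10^p(-p + 2) - 4) + (10^p(-18p + 16)).
Simplifying, T(p+1) = -20·10^p·p + 20·10^p - 4 = 2·10^(p+1)(-(p+1) + 2) - 4,
which is the closed form with r = p+1.
This completes the induction.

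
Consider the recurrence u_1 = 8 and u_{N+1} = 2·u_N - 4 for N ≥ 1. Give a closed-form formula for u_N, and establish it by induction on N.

u_N = 2^(N + 1) + 4

Computing the first terms: u_1 = 8, u_2 = 12, u_3 = 20. This suggests u_N = 2^(N + 1) + 4.
When N = 1: the formula gives 8 = 8 = u_1.
Suppose the result is true for N = i, so u_i = 2^(i + 1) + 4.
Then u_{i+1} = 2·u_i - 4 = 2·(2^(i + 1) + 4) - 4 = 2^(i + 2) + 4 = 2^((i+1) + 1) + 4,
which is the claimed formula at N = i+1.
By the principle of mathematical induction, the result holds for all N ≥ 1.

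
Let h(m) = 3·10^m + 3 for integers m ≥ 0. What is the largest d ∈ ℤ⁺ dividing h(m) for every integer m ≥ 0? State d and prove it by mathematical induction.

Computing the first values: h(0) = 6 and h(1) = 33; gcd(6, 33) = 3, so d ≤ 3.
We prove 3 | 3·10^m + 3 for all m ≥ 0 by induction on m.
For the base case m = 0: h(0) = 6 = 3·(2), so 3 | h(0).
Inductive step: suppose the statement holds for some k ≥ 0, i.e. 3 | h(k). Then
h(k+1) = 3·10^(k+1) + 3 = 10·(3·10^k + 3) - 27 = 10·h(k) - 27. The first term is divisible by 3 by the inductive hypothesis, and -27 is divisible by 3. Hence 3 | h(k+1).
By induction, the statement is established for all m ≥ 0.
Therefore the largest such d is 3.

d = 3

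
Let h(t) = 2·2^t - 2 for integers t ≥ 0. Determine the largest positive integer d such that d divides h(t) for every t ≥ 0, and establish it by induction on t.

Computing the first values: h(0) = 0 and h(1) = 2; gcd(0, 2) = 2, so d ≤ 2.
We prove 2 | 2·2^t - 2 for all t ≥ 0 by induction on t.
Base case (t = 0): h(0) = 0 = 2·(0), so 2 | h(0).
Inductive step: assume the claim holds for t = m, i.e. 2 | h(m). Then
h(m+1) = 2·2^(m+1) - 2 = 2·(2·2^m - 2) + 2 = 2·h(m) + 2. The first term is divisible by 2 by the inductive hypothesis, and 2 is divisible by 2. Hence 2 | h(m+1).
By induction, the statement is established for all t ≥ 0.
Therefore the largest such d is 2.

d = 2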